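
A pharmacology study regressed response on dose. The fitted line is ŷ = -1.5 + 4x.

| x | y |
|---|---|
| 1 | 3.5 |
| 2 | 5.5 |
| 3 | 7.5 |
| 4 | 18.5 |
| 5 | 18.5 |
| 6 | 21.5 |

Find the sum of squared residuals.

x=1: ŷ = -1.5 + 4·1 = 2.5; e = 3.5 − 2.5 = 1
x=2: ŷ = -1.5 + 4·2 = 6.5; e = 5.5 − 6.5 = -1
x=3: ŷ = -1.5 + 4·3 = 10.5; e = 7.5 − 10.5 = -3
x=4: ŷ = -1.5 + 4·4 = 14.5; e = 18.5 − 14.5 = 4
x=5: ŷ = -1.5 + 4·5 = 18.5; e = 18.5 − 18.5 = 0
x=6: ŷ = -1.5 + 4·6 = 22.5; e = 21.5 − 22.5 = -1
SSE = 1 + 1 + 9 + 16 + 0 + 1 = 28

SSE = 28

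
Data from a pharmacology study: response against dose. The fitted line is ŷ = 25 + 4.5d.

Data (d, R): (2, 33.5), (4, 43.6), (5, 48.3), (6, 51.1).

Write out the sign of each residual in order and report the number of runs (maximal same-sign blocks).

d=2: ŷ = 25 + 4.5·2 = 34; e = 33.5 − 34 = -0.5
d=4: ŷ = 25 + 4.5·4 = 43; e = 43.6 − 43 = 0.6
d=5: ŷ = 25 + 4.5·5 = 47.5; e = 48.3 − 47.5 = 0.8
d=6: ŷ = 25 + 4.5·6 = 52; e = 51.1 − 52 = -0.9
Signs: − + + −
Runs: −×1, +×2, −×1 → 3

3 runs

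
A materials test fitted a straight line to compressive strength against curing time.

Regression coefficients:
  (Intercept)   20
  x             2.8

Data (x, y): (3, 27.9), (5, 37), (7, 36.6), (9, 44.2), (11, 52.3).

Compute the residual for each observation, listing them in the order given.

-0.5, 3, -3, -1, 1.5

x=3: ŷ = 20 + 2.8·3 = 28.4; e = 27.9 − 28.4 = -0.5
x=5: ŷ = 20 + 2.8·5 = 34; e = 37 − 34 = 3
x=7: ŷ = 20 + 2.8·7 = 39.6; e = 36.6 − 39.6 = -3
x=9: ŷ = 20 + 2.8·9 = 45.2; e = 44.2 − 45.2 = -1
x=11: ŷ = 20 + 2.8·11 = 50.8; e = 52.3 − 50.8 = 1.5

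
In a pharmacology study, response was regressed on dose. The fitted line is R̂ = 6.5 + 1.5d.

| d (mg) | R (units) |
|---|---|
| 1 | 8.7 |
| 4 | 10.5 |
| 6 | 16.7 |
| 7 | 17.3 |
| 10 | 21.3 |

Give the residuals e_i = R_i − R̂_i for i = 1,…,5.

d=1: R̂ = 6.5 + 1.5·1 = 8; e = 8.7 − 8 = 0.7
d=4: R̂ = 6.5 + 1.5·4 = 12.5; e = 10.5 − 12.5 = -2
d=6: R̂ = 6.5 + 1.5·6 = 15.5; e = 16.7 − 15.5 = 1.2
d=7: R̂ = 6.5 + 1.5·7 = 17; e = 17.3 − 17 = 0.3
d=10: R̂ = 6.5 + 1.5·10 = 21.5; e = 21.3 − 21.5 = -0.2

0.7, -2, 1.2, 0.3, -0.2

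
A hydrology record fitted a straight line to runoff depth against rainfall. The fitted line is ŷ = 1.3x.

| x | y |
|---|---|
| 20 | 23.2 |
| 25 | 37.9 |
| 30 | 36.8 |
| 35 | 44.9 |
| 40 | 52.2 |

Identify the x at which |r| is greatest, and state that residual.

x = 25, r = 5.4

x=20: ŷ = 1.3·20 = 26; r = 23.2 − 26 = -2.8
x=25: ŷ = 1.3·25 = 32.5; r = 37.9 − 32.5 = 5.4
x=30: ŷ = 1.3·30 = 39; r = 36.8 − 39 = -2.2
x=35: ŷ = 1.3·35 = 45.5; r = 44.9 − 45.5 = -0.6
x=40: ŷ = 1.3·40 = 52; r = 52.2 − 52 = 0.2
Largest |r| is 5.4 at x = 25, residual 5.4.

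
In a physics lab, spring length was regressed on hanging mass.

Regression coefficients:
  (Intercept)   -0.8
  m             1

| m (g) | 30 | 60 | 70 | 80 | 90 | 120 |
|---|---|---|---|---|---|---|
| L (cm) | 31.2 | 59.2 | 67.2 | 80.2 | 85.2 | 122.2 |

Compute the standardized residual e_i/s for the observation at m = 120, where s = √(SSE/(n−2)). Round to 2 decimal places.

1.03

m=30: ŷ = -0.8 + 30 = 29.2; e = 31.2 − 29.2 = 2
m=60: ŷ = -0.8 + 60 = 59.2; e = 59.2 − 59.2 = 0
m=70: ŷ = -0.8 + 70 = 69.2; e = 67.2 − 69.2 = -2
m=80: ŷ = -0.8 + 80 = 79.2; e = 80.2 − 79.2 = 1
m=90: ŷ = -0.8 + 90 = 89.2; e = 85.2 − 89.2 = -4
m=120: ŷ = -0.8 + 120 = 119.2; e = 122.2 − 119.2 = 3
SSE = 4 + 0 + 4 + 1 + 16 + 9 = 34
s = √(34/4) = 2.91548
e/s = 3 / 2.91548 = 1.03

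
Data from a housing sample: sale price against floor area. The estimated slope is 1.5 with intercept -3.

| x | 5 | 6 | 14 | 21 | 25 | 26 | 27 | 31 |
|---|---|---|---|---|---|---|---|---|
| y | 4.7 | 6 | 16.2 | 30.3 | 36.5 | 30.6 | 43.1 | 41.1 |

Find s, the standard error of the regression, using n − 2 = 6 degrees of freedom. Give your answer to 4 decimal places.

x=5: ŷ = -3 + 1.5·5 = 4.5; e = 4.7 − 4.5 = 0.2
x=6: ŷ = -3 + 1.5·6 = 6; e = 6 − 6 = 0
x=14: ŷ = -3 + 1.5·14 = 18; e = 16.2 − 18 = -1.8
x=21: ŷ = -3 + 1.5·21 = 28.5; e = 30.3 − 28.5 = 1.8
x=25: ŷ = -3 + 1.5·25 = 34.5; e = 36.5 − 34.5 = 2
x=26: ŷ = -3 + 1.5·26 = 36; e = 30.6 − 36 = -5.4
x=27: ŷ = -3 + 1.5·27 = 37.5; e = 43.1 − 37.5 = 5.6
x=31: ŷ = -3 + 1.5·31 = 43.5; e = 41.1 − 43.5 = -2.4
SSE = 0.04 + 0 + 3.24 + 3.24 + 4 + 29.16 + 31.36 + 5.76 = 76.8
s = √(76.8/6) = √12.8 ≈ 3.5777

s = 3.5777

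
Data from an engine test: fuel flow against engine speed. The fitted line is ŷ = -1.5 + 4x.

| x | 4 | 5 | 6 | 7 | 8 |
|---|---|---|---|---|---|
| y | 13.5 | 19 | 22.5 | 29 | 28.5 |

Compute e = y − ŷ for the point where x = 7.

e = 2.5

ŷ = -1.5 + 4·7 = 26.5
e = 29 − 26.5 = 2.5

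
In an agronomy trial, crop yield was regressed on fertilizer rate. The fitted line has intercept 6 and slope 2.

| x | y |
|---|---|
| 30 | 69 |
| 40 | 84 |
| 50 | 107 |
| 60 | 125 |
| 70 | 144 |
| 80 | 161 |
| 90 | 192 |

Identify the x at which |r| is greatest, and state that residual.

x=30: ŷ = 6 + 2·30 = 66; r = 69 − 66 = 3
x=40: ŷ = 6 + 2·40 = 86; r = 84 − 86 = -2
x=50: ŷ = 6 + 2·50 = 106; r = 107 − 106 = 1
x=60: ŷ = 6 + 2·60 = 126; r = 125 − 126 = -1
x=70: ŷ = 6 + 2·70 = 146; r = 144 − 146 = -2
x=80: ŷ = 6 + 2·80 = 166; r = 161 − 166 = -5
x=90: ŷ = 6 + 2·90 = 186; r = 192 − 186 = 6
Largest |r| is 6 at x = 90, residual 6.

x = 90, r = 6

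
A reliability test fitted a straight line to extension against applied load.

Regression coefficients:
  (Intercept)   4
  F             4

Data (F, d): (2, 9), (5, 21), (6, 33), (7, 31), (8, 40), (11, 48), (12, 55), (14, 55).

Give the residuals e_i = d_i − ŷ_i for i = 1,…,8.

-3, -3, 5, -1, 4, 0, 3, -5

F=2: ŷ = 4 + 4·2 = 12; e = 9 − 12 = -3
F=5: ŷ = 4 + 4·5 = 24; e = 21 − 24 = -3
F=6: ŷ = 4 + 4·6 = 28; e = 33 − 28 = 5
F=7: ŷ = 4 + 4·7 = 32; e = 31 − 32 = -1
F=8: ŷ = 4 + 4·8 = 36; e = 40 − 36 = 4
F=11: ŷ = 4 + 4·11 = 48; e = 48 − 48 = 0
F=12: ŷ = 4 + 4·12 = 52; e = 55 − 52 = 3
F=14: ŷ = 4 + 4·14 = 60; e = 55 − 60 = -5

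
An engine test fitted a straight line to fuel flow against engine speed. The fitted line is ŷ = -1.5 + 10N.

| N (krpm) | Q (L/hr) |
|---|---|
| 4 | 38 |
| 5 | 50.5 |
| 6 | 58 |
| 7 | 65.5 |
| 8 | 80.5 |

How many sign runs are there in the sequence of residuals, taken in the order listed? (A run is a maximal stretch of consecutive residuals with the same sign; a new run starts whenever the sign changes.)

4 runs

N=4: ŷ = -1.5 + 10·4 = 38.5; e = 38 − 38.5 = -0.5
N=5: ŷ = -1.5 + 10·5 = 48.5; e = 50.5 − 48.5 = 2
N=6: ŷ = -1.5 + 10·6 = 58.5; e = 58 − 58.5 = -0.5
N=7: ŷ = -1.5 + 10·7 = 68.5; e = 65.5 − 68.5 = -3
N=8: ŷ = -1.5 + 10·8 = 78.5; e = 80.5 − 78.5 = 2
Signs: − + − − +
Runs: −×1, +×1, −×2, +×1 → 4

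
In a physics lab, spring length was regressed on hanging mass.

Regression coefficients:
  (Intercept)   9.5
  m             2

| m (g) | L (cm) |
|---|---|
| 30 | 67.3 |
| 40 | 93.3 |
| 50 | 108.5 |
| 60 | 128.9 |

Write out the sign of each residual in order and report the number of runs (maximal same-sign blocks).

3 runs

m=30: ŷ = 9.5 + 2·30 = 69.5; r = 67.3 − 69.5 = -2.2
m=40: ŷ = 9.5 + 2·40 = 89.5; r = 93.3 − 89.5 = 3.8
m=50: ŷ = 9.5 + 2·50 = 109.5; r = 108.5 − 109.5 = -1
m=60: ŷ = 9.5 + 2·60 = 129.5; r = 128.9 − 129.5 = -0.6
Signs: − + − −
Runs: −×1, +×1, −×2 → 3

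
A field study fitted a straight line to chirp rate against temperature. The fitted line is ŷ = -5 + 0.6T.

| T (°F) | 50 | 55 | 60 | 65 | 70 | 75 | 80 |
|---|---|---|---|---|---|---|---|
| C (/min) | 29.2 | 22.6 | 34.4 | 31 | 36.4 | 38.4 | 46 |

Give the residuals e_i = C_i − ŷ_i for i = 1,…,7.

4.2, -5.4, 3.4, -3, -0.6, -1.6, 3

T=50: ŷ = -5 + 0.6·50 = 25; e = 29.2 − 25 = 4.2
T=55: ŷ = -5 + 0.6·55 = 28; e = 22.6 − 28 = -5.4
T=60: ŷ = -5 + 0.6·60 = 31; e = 34.4 − 31 = 3.4
T=65: ŷ = -5 + 0.6·65 = 34; e = 31 − 34 = -3
T=70: ŷ = -5 + 0.6·70 = 37; e = 36.4 − 37 = -0.6
T=75: ŷ = -5 + 0.6·75 = 40; e = 38.4 − 40 = -1.6
T=80: ŷ = -5 + 0.6·80 = 43; e = 46 − 43 = 3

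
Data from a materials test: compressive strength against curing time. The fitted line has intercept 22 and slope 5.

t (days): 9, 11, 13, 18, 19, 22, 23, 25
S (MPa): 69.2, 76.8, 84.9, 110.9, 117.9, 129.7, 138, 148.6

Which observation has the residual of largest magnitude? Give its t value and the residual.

t = 22, r = -2.3

t=9: ŷ = 22 + 5·9 = 67; r = 69.2 − 67 = 2.2
t=11: ŷ = 22 + 5·11 = 77; r = 76.8 − 77 = -0.2
t=13: ŷ = 22 + 5·13 = 87; r = 84.9 − 87 = -2.1
t=18: ŷ = 22 + 5·18 = 112; r = 110.9 − 112 = -1.1
t=19: ŷ = 22 + 5·19 = 117; r = 117.9 − 117 = 0.9
t=22: ŷ = 22 + 5·22 = 132; r = 129.7 − 132 = -2.3
t=23: ŷ = 22 + 5·23 = 137; r = 138 − 137 = 1
t=25: ŷ = 22 + 5·25 = 147; r = 148.6 − 147 = 1.6
Largest |r| is 2.3 at t = 22, residual -2.3.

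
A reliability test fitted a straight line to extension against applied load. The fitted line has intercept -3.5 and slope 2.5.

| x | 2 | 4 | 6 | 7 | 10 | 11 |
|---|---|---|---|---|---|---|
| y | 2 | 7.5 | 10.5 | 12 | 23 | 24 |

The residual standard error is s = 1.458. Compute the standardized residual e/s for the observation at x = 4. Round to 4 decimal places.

0.6859

ŷ = -3.5 + 2.5·4 = 6.5
e = 7.5 − 6.5 = 1
e/s = 1 / 1.458 = 0.6859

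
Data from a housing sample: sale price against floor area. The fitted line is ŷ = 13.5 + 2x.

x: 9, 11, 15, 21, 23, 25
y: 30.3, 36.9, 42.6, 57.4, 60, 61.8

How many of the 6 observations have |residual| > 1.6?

2

x=9: ŷ = 13.5 + 2·9 = 31.5; r = 30.3 − 31.5 = -1.2
x=11: ŷ = 13.5 + 2·11 = 35.5; r = 36.9 − 35.5 = 1.4
x=15: ŷ = 13.5 + 2·15 = 43.5; r = 42.6 − 43.5 = -0.9
x=21: ŷ = 13.5 + 2·21 = 55.5; r = 57.4 − 55.5 = 1.9
x=23: ŷ = 13.5 + 2·23 = 59.5; r = 60 − 59.5 = 0.5
x=25: ŷ = 13.5 + 2·25 = 63.5; r = 61.8 − 63.5 = -1.7
|r| > 1.6: x=21 (|r|=1.9), x=25 (|r|=1.7) → 2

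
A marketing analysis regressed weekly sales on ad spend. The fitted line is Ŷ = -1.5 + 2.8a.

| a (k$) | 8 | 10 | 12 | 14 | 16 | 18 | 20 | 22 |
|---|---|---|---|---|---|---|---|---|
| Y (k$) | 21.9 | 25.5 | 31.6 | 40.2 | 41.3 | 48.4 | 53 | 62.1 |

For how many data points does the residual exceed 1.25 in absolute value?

a=8: Ŷ = -1.5 + 2.8·8 = 20.9; e = 21.9 − 20.9 = 1
a=10: Ŷ = -1.5 + 2.8·10 = 26.5; e = 25.5 − 26.5 = -1
a=12: Ŷ = -1.5 + 2.8·12 = 32.1; e = 31.6 − 32.1 = -0.5
a=14: Ŷ = -1.5 + 2.8·14 = 37.7; e = 40.2 − 37.7 = 2.5
a=16: Ŷ = -1.5 + 2.8·16 = 43.3; e = 41.3 − 43.3 = -2
a=18: Ŷ = -1.5 + 2.8·18 = 48.9; e = 48.4 − 48.9 = -0.5
a=20: Ŷ = -1.5 + 2.8·20 = 54.5; e = 53 − 54.5 = -1.5
a=22: Ŷ = -1.5 + 2.8·22 = 60.1; e = 62.1 − 60.1 = 2
|e| > 1.25: a=14 (|e|=2.5), a=16 (|e|=2), a=20 (|e|=1.5), a=22 (|e|=2) → 4

4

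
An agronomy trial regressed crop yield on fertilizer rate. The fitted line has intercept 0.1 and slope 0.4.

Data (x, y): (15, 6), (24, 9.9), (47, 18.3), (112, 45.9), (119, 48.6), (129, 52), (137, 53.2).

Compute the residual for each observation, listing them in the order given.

x=15: ŷ = 0.1 + 0.4·15 = 6.1; r = 6 − 6.1 = -0.1
x=24: ŷ = 0.1 + 0.4·24 = 9.7; r = 9.9 − 9.7 = 0.2
x=47: ŷ = 0.1 + 0.4·47 = 18.9; r = 18.3 − 18.9 = -0.6
x=112: ŷ = 0.1 + 0.4·112 = 44.9; r = 45.9 − 44.9 = 1
x=119: ŷ = 0.1 + 0.4·119 = 47.7; r = 48.6 − 47.7 = 0.9
x=129: ŷ = 0.1 + 0.4·129 = 51.7; r = 52 − 51.7 = 0.3
x=137: ŷ = 0.1 + 0.4·137 = 54.9; r = 53.2 − 54.9 = -1.7

-0.1, 0.2, -0.6, 1, 0.9, 0.3, -1.7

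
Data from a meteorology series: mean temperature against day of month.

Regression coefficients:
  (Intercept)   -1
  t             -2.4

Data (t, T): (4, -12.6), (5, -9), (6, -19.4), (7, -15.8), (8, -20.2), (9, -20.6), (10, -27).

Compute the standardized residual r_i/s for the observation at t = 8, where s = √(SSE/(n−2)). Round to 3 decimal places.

0.000

t=4: T̂ = -1 − 2.4·4 = -10.6; r = -12.6 − (-10.6) = -2
t=5: T̂ = -1 − 2.4·5 = -13; r = -9 − (-13) = 4
t=6: T̂ = -1 − 2.4·6 = -15.4; r = -19.4 − (-15.4) = -4
t=7: T̂ = -1 − 2.4·7 = -17.8; r = -15.8 − (-17.8) = 2
t=8: T̂ = -1 − 2.4·8 = -20.2; r = -20.2 − (-20.2) = 0
t=9: T̂ = -1 − 2.4·9 = -22.6; r = -20.6 − (-22.6) = 2
t=10: T̂ = -1 − 2.4·10 = -25; r = -27 − (-25) = -2
SSE = 4 + 16 + 16 + 4 + 0 + 4 + 4 = 48
s = √(48/5) = 3.09839
r/s = 0 / 3.09839 = 0.000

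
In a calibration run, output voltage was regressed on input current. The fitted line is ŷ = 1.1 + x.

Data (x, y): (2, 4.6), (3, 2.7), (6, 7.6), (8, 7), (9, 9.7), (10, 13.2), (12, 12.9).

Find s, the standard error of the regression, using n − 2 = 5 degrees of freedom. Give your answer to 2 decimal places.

x=2: ŷ = 1.1 + 2 = 3.1; e = 4.6 − 3.1 = 1.5
x=3: ŷ = 1.1 + 3 = 4.1; e = 2.7 − 4.1 = -1.4
x=6: ŷ = 1.1 + 6 = 7.1; e = 7.6 − 7.1 = 0.5
x=8: ŷ = 1.1 + 8 = 9.1; e = 7 − 9.1 = -2.1
x=9: ŷ = 1.1 + 9 = 10.1; e = 9.7 − 10.1 = -0.4
x=10: ŷ = 1.1 + 10 = 11.1; e = 13.2 − 11.1 = 2.1
x=12: ŷ = 1.1 + 12 = 13.1; e = 12.9 − 13.1 = -0.2
SSE = 2.25 + 1.96 + 0.25 + 4.41 + 0.16 + 4.41 + 0.04 = 13.48
s = √(13.48/5) = √2.696 ≈ 1.64

s = 1.64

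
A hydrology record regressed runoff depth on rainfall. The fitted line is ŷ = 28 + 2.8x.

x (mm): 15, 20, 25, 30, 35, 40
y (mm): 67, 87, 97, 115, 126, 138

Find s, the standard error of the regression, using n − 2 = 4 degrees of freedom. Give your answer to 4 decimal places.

x=15: ŷ = 28 + 2.8·15 = 70; e = 67 − 70 = -3
x=20: ŷ = 28 + 2.8·20 = 84; e = 87 − 84 = 3
x=25: ŷ = 28 + 2.8·25 = 98; e = 97 − 98 = -1
x=30: ŷ = 28 + 2.8·30 = 112; e = 115 − 112 = 3
x=35: ŷ = 28 + 2.8·35 = 126; e = 126 − 126 = 0
x=40: ŷ = 28 + 2.8·40 = 140; e = 138 − 140 = -2
SSE = 9 + 9 + 1 + 9 + 0 + 4 = 32
s = √(32/4) = √8 ≈ 2.8284

s = 2.8284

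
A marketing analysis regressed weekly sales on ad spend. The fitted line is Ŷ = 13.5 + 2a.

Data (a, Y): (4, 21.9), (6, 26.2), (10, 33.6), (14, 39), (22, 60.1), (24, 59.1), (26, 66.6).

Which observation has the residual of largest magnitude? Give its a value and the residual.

a = 22, e = 2.6

a=4: Ŷ = 13.5 + 2·4 = 21.5; e = 21.9 − 21.5 = 0.4
a=6: Ŷ = 13.5 + 2·6 = 25.5; e = 26.2 − 25.5 = 0.7
a=10: Ŷ = 13.5 + 2·10 = 33.5; e = 33.6 − 33.5 = 0.1
a=14: Ŷ = 13.5 + 2·14 = 41.5; e = 39 − 41.5 = -2.5
a=22: Ŷ = 13.5 + 2·22 = 57.5; e = 60.1 − 57.5 = 2.6
a=24: Ŷ = 13.5 + 2·24 = 61.5; e = 59.1 − 61.5 = -2.4
a=26: Ŷ = 13.5 + 2·26 = 65.5; e = 66.6 − 65.5 = 1.1
Largest |e| is 2.6 at a = 22, residual 2.6.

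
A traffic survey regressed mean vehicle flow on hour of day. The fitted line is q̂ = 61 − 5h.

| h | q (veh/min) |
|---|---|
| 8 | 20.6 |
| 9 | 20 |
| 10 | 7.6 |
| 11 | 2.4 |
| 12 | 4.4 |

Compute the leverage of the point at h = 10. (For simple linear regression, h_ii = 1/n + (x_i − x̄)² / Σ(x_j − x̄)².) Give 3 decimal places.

h = 0.200

h̄ = (8 + 9 + 10 + 11 + 12)/5 = 10
Σ(h − h̄)² = 4 + 1 + 0 + 1 + 4 = 10
h = 1/5 + (0)²/10 = 0.2 + 0 = 0.200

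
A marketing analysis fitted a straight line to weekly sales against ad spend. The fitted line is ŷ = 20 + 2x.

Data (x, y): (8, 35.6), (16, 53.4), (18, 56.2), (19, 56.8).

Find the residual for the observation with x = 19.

ŷ = 20 + 2·19 = 58
r = 56.8 − 58 = -1.2

r = -1.2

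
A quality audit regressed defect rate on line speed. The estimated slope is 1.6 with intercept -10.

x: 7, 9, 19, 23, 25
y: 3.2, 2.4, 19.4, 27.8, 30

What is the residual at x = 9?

r = -2

ŷ = -10 + 1.6·9 = 4.4
r = 2.4 − 4.4 = -2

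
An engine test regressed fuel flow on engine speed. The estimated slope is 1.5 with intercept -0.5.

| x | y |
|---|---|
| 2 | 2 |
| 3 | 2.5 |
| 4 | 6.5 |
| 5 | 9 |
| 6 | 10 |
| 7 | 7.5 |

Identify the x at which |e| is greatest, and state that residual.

x = 7, e = -2.5

x=2: ŷ = -0.5 + 1.5·2 = 2.5; e = 2 − 2.5 = -0.5
x=3: ŷ = -0.5 + 1.5·3 = 4; e = 2.5 − 4 = -1.5
x=4: ŷ = -0.5 + 1.5·4 = 5.5; e = 6.5 − 5.5 = 1
x=5: ŷ = -0.5 + 1.5·5 = 7; e = 9 − 7 = 2
x=6: ŷ = -0.5 + 1.5·6 = 8.5; e = 10 − 8.5 = 1.5
x=7: ŷ = -0.5 + 1.5·7 = 10; e = 7.5 − 10 = -2.5
Largest |e| is 2.5 at x = 7, residual -2.5.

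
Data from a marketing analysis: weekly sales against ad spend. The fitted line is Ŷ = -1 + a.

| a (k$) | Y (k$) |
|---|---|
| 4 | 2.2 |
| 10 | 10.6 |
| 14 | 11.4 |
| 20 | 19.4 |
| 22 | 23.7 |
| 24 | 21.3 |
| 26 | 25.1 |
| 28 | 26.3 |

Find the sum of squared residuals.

SSE = 16.6

a=4: Ŷ = -1 + 4 = 3; e = 2.2 − 3 = -0.8
a=10: Ŷ = -1 + 10 = 9; e = 10.6 − 9 = 1.6
a=14: Ŷ = -1 + 14 = 13; e = 11.4 − 13 = -1.6
a=20: Ŷ = -1 + 20 = 19; e = 19.4 − 19 = 0.4
a=22: Ŷ = -1 + 22 = 21; e = 23.7 − 21 = 2.7
a=24: Ŷ = -1 + 24 = 23; e = 21.3 − 23 = -1.7
a=26: Ŷ = -1 + 26 = 25; e = 25.1 − 25 = 0.1
a=28: Ŷ = -1 + 28 = 27; e = 26.3 − 27 = -0.7
SSE = 0.64 + 2.56 + 2.56 + 0.16 + 7.29 + 2.89 + 0.01 + 0.49 = 16.6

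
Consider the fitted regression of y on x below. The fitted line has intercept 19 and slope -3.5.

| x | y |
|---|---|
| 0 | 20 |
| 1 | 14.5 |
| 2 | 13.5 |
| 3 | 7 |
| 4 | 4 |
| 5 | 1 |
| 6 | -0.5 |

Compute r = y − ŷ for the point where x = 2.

ŷ = 19 − 3.5·2 = 12
r = 13.5 − 12 = 1.5

r = 1.5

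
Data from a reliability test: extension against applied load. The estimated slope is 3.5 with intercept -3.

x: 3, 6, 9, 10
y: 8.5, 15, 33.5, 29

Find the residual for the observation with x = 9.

r = 5

ŷ = -3 + 3.5·9 = 28.5
r = 33.5 − 28.5 = 5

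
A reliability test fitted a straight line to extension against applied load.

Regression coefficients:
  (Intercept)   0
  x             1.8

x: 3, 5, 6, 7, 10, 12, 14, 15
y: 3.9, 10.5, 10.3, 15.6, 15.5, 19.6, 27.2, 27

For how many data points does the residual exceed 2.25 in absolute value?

2

x=3: ŷ = 1.8·3 = 5.4; r = 3.9 − 5.4 = -1.5
x=5: ŷ = 1.8·5 = 9; r = 10.5 − 9 = 1.5
x=6: ŷ = 1.8·6 = 10.8; r = 10.3 − 10.8 = -0.5
x=7: ŷ = 1.8·7 = 12.6; r = 15.6 − 12.6 = 3
x=10: ŷ = 1.8·10 = 18; r = 15.5 − 18 = -2.5
x=12: ŷ = 1.8·12 = 21.6; r = 19.6 − 21.6 = -2
x=14: ŷ = 1.8·14 = 25.2; r = 27.2 − 25.2 = 2
x=15: ŷ = 1.8·15 = 27; r = 27 − 27 = 0
|r| > 2.25: x=7 (|r|=3), x=10 (|r|=2.5) → 2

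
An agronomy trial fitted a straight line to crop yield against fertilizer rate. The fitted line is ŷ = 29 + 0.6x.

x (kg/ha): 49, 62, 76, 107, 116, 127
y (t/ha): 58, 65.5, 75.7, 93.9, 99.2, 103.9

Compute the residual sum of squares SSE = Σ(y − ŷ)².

x=49: ŷ = 29 + 0.6·49 = 58.4; r = 58 − 58.4 = -0.4
x=62: ŷ = 29 + 0.6·62 = 66.2; r = 65.5 − 66.2 = -0.7
x=76: ŷ = 29 + 0.6·76 = 74.6; r = 75.7 − 74.6 = 1.1
x=107: ŷ = 29 + 0.6·107 = 93.2; r = 93.9 − 93.2 = 0.7
x=116: ŷ = 29 + 0.6·116 = 98.6; r = 99.2 − 98.6 = 0.6
x=127: ŷ = 29 + 0.6·127 = 105.2; r = 103.9 − 105.2 = -1.3
SSE = 0.16 + 0.49 + 1.21 + 0.49 + 0.36 + 1.69 = 4.4

SSE = 4.4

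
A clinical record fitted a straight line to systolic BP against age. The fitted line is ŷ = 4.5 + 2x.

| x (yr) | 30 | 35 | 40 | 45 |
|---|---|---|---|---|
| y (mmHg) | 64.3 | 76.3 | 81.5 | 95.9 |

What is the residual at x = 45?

ŷ = 4.5 + 2·45 = 94.5
r = 95.9 − 94.5 = 1.4

r = 1.4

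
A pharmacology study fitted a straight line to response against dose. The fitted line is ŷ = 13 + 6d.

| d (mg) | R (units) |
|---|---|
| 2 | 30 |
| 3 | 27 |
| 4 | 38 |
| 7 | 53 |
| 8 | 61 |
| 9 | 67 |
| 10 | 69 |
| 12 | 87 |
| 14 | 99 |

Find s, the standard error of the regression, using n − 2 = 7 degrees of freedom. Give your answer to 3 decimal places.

s = 3.162

d=2: ŷ = 13 + 6·2 = 25; e = 30 − 25 = 5
d=3: ŷ = 13 + 6·3 = 31; e = 27 − 31 = -4
d=4: ŷ = 13 + 6·4 = 37; e = 38 − 37 = 1
d=7: ŷ = 13 + 6·7 = 55; e = 53 − 55 = -2
d=8: ŷ = 13 + 6·8 = 61; e = 61 − 61 = 0
d=9: ŷ = 13 + 6·9 = 67; e = 67 − 67 = 0
d=10: ŷ = 13 + 6·10 = 73; e = 69 − 73 = -4
d=12: ŷ = 13 + 6·12 = 85; e = 87 − 85 = 2
d=14: ŷ = 13 + 6·14 = 97; e = 99 − 97 = 2
SSE = 25 + 16 + 1 + 4 + 0 + 0 + 16 + 4 + 4 = 70
s = √(70/7) = √10 ≈ 3.162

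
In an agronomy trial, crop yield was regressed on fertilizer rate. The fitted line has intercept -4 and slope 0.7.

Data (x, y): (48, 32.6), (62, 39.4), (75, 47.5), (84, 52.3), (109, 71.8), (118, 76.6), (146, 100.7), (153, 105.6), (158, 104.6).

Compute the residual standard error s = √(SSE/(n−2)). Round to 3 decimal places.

x=48: ŷ = -4 + 0.7·48 = 29.6; r = 32.6 − 29.6 = 3
x=62: ŷ = -4 + 0.7·62 = 39.4; r = 39.4 − 39.4 = 0
x=75: ŷ = -4 + 0.7·75 = 48.5; r = 47.5 − 48.5 = -1
x=84: ŷ = -4 + 0.7·84 = 54.8; r = 52.3 − 54.8 = -2.5
x=109: ŷ = -4 + 0.7·109 = 72.3; r = 71.8 − 72.3 = -0.5
x=118: ŷ = -4 + 0.7·118 = 78.6; r = 76.6 − 78.6 = -2
x=146: ŷ = -4 + 0.7·146 = 98.2; r = 100.7 − 98.2 = 2.5
x=153: ŷ = -4 + 0.7·153 = 103.1; r = 105.6 − 103.1 = 2.5
x=158: ŷ = -4 + 0.7·158 = 106.6; r = 104.6 − 106.6 = -2
SSE = 9 + 0 + 1 + 6.25 + 0.25 + 4 + 6.25 + 6.25 + 4 = 37
s = √(37/7) = √5.28571 ≈ 2.299

s = 2.299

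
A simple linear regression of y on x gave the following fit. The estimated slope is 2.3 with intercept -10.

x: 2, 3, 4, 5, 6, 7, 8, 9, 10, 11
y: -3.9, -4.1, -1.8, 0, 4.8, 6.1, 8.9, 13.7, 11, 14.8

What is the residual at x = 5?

r = -1.5

ŷ = -10 + 2.3·5 = 1.5
r = 0 − 1.5 = -1.5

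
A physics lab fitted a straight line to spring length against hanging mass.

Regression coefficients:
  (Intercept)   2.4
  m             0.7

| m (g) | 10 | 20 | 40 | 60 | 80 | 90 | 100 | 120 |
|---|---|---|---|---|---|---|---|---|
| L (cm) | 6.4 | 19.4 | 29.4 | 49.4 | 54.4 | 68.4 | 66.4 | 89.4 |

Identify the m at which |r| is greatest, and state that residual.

m = 100, r = -6

m=10: ŷ = 2.4 + 0.7·10 = 9.4; r = 6.4 − 9.4 = -3
m=20: ŷ = 2.4 + 0.7·20 = 16.4; r = 19.4 − 16.4 = 3
m=40: ŷ = 2.4 + 0.7·40 = 30.4; r = 29.4 − 30.4 = -1
m=60: ŷ = 2.4 + 0.7·60 = 44.4; r = 49.4 − 44.4 = 5
m=80: ŷ = 2.4 + 0.7·80 = 58.4; r = 54.4 − 58.4 = -4
m=90: ŷ = 2.4 + 0.7·90 = 65.4; r = 68.4 − 65.4 = 3
m=100: ŷ = 2.4 + 0.7·100 = 72.4; r = 66.4 − 72.4 = -6
m=120: ŷ = 2.4 + 0.7·120 = 86.4; r = 89.4 − 86.4 = 3
Largest |r| is 6 at m = 100, residual -6.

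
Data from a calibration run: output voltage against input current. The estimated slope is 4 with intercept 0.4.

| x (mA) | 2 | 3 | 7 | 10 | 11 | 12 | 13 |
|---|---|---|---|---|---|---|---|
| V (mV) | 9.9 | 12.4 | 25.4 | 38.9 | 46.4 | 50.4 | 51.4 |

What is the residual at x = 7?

e = -3

V̂ = 0.4 + 4·7 = 28.4
e = 25.4 − 28.4 = -3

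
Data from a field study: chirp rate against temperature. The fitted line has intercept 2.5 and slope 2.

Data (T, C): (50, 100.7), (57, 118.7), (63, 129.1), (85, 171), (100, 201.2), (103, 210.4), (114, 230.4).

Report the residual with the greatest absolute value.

r = 2.2

T=50: ŷ = 2.5 + 2·50 = 102.5; r = 100.7 − 102.5 = -1.8
T=57: ŷ = 2.5 + 2·57 = 116.5; r = 118.7 − 116.5 = 2.2
T=63: ŷ = 2.5 + 2·63 = 128.5; r = 129.1 − 128.5 = 0.6
T=85: ŷ = 2.5 + 2·85 = 172.5; r = 171 − 172.5 = -1.5
T=100: ŷ = 2.5 + 2·100 = 202.5; r = 201.2 − 202.5 = -1.3
T=103: ŷ = 2.5 + 2·103 = 208.5; r = 210.4 − 208.5 = 1.9
T=114: ŷ = 2.5 + 2·114 = 230.5; r = 230.4 − 230.5 = -0.1
Largest |r| is 2.2 at T = 57, residual 2.2.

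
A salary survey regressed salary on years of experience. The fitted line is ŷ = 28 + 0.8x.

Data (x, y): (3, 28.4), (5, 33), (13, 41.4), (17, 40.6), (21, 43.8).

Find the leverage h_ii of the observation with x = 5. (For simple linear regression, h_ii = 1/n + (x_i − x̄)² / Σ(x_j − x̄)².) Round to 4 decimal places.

x̄ = (3 + 5 + 13 + 17 + 21)/5 = 11.8
Σ(x − x̄)² = 77.44 + 46.24 + 1.44 + 27.04 + 84.64 = 236.8
h = 1/5 + (-6.8)²/236.8 = 0.2 + 0.19527 = 0.3953

h = 0.3953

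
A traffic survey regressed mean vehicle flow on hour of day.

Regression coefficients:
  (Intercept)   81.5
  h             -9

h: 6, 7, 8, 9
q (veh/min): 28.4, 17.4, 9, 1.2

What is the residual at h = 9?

r = 0.7

q̂ = 81.5 − 9·9 = 0.5
r = 1.2 − 0.5 = 0.7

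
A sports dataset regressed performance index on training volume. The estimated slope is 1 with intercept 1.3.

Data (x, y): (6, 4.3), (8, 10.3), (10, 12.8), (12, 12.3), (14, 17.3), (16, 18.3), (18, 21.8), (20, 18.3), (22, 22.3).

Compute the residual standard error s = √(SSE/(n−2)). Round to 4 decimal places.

s = 2.2200

x=6: ŷ = 1.3 + 6 = 7.3; r = 4.3 − 7.3 = -3
x=8: ŷ = 1.3 + 8 = 9.3; r = 10.3 − 9.3 = 1
x=10: ŷ = 1.3 + 10 = 11.3; r = 12.8 − 11.3 = 1.5
x=12: ŷ = 1.3 + 12 = 13.3; r = 12.3 − 13.3 = -1
x=14: ŷ = 1.3 + 14 = 15.3; r = 17.3 − 15.3 = 2
x=16: ŷ = 1.3 + 16 = 17.3; r = 18.3 − 17.3 = 1
x=18: ŷ = 1.3 + 18 = 19.3; r = 21.8 − 19.3 = 2.5
x=20: ŷ = 1.3 + 20 = 21.3; r = 18.3 − 21.3 = -3
x=22: ŷ = 1.3 + 22 = 23.3; r = 22.3 − 23.3 = -1
SSE = 9 + 1 + 2.25 + 1 + 4 + 1 + 6.25 + 9 + 1 = 34.5
s = √(34.5/7) = √4.92857 ≈ 2.2200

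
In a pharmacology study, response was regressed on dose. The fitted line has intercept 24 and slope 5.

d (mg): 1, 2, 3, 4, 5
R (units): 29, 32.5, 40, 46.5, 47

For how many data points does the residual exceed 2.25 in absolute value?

1

d=1: R̂ = 24 + 5·1 = 29; e = 29 − 29 = 0
d=2: R̂ = 24 + 5·2 = 34; e = 32.5 − 34 = -1.5
d=3: R̂ = 24 + 5·3 = 39; e = 40 − 39 = 1
d=4: R̂ = 24 + 5·4 = 44; e = 46.5 − 44 = 2.5
d=5: R̂ = 24 + 5·5 = 49; e = 47 − 49 = -2
|e| > 2.25: d=4 (|e|=2.5) → 1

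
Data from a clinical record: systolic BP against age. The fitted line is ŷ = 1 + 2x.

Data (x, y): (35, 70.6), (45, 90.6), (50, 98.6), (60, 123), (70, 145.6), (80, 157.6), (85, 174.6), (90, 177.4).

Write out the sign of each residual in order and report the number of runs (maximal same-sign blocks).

5 runs

x=35: ŷ = 1 + 2·35 = 71; e = 70.6 − 71 = -0.4
x=45: ŷ = 1 + 2·45 = 91; e = 90.6 − 91 = -0.4
x=50: ŷ = 1 + 2·50 = 101; e = 98.6 − 101 = -2.4
x=60: ŷ = 1 + 2·60 = 121; e = 123 − 121 = 2
x=70: ŷ = 1 + 2·70 = 141; e = 145.6 − 141 = 4.6
x=80: ŷ = 1 + 2·80 = 161; e = 157.6 − 161 = -3.4
x=85: ŷ = 1 + 2·85 = 171; e = 174.6 − 171 = 3.6
x=90: ŷ = 1 + 2·90 = 181; e = 177.4 − 181 = -3.6
Signs: − − − + + − + −
Runs: −×3, +×2, −×1, +×1, −×1 → 5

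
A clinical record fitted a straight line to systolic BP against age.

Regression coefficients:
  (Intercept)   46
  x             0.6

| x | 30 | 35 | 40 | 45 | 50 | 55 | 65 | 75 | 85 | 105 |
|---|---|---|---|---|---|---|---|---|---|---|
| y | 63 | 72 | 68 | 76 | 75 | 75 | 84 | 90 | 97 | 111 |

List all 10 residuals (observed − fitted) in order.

x=30: ŷ = 46 + 0.6·30 = 64; r = 63 − 64 = -1
x=35: ŷ = 46 + 0.6·35 = 67; r = 72 − 67 = 5
x=40: ŷ = 46 + 0.6·40 = 70; r = 68 − 70 = -2
x=45: ŷ = 46 + 0.6·45 = 73; r = 76 − 73 = 3
x=50: ŷ = 46 + 0.6·50 = 76; r = 75 − 76 = -1
x=55: ŷ = 46 + 0.6·55 = 79; r = 75 − 79 = -4
x=65: ŷ = 46 + 0.6·65 = 85; r = 84 − 85 = -1
x=75: ŷ = 46 + 0.6·75 = 91; r = 90 − 91 = -1
x=85: ŷ = 46 + 0.6·85 = 97; r = 97 − 97 = 0
x=105: ŷ = 46 + 0.6·105 = 109; r = 111 − 109 = 2

-1, 5, -2, 3, -1, -4, -1, -1, 0, 2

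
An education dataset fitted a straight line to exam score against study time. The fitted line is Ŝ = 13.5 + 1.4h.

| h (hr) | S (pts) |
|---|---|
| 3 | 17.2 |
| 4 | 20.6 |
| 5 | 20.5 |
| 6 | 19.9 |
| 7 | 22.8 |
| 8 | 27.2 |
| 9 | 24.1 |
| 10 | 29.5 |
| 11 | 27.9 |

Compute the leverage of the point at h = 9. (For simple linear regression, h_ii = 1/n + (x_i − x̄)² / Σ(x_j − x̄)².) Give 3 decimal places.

h = 0.178

h̄ = (3 + 4 + 5 + 6 + 7 + 8 + 9 + 10 + 11)/9 = 7
Σ(h − h̄)² = 16 + 9 + 4 + 1 + 0 + 1 + 4 + 9 + 16 = 60
h = 1/9 + (2)²/60 = 0.111111 + 0.0666667 = 0.178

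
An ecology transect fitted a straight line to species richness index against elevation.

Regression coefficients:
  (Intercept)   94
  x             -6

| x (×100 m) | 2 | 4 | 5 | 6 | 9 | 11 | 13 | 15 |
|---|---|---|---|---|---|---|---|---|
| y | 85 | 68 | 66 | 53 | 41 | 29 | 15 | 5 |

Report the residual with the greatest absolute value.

r = -5

x=2: ŷ = 94 − 6·2 = 82; r = 85 − 82 = 3
x=4: ŷ = 94 − 6·4 = 70; r = 68 − 70 = -2
x=5: ŷ = 94 − 6·5 = 64; r = 66 − 64 = 2
x=6: ŷ = 94 − 6·6 = 58; r = 53 − 58 = -5
x=9: ŷ = 94 − 6·9 = 40; r = 41 − 40 = 1
x=11: ŷ = 94 − 6·11 = 28; r = 29 − 28 = 1
x=13: ŷ = 94 − 6·13 = 16; r = 15 − 16 = -1
x=15: ŷ = 94 − 6·15 = 4; r = 5 − 4 = 1
Largest |r| is 5 at x = 6, residual -5.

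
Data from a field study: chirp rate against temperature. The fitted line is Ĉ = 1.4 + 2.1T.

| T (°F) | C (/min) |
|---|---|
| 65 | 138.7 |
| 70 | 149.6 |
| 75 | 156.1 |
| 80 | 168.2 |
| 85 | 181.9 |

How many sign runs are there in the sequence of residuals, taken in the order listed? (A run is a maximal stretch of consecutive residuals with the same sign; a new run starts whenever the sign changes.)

T=65: Ĉ = 1.4 + 2.1·65 = 137.9; e = 138.7 − 137.9 = 0.8
T=70: Ĉ = 1.4 + 2.1·70 = 148.4; e = 149.6 − 148.4 = 1.2
T=75: Ĉ = 1.4 + 2.1·75 = 158.9; e = 156.1 − 158.9 = -2.8
T=80: Ĉ = 1.4 + 2.1·80 = 169.4; e = 168.2 − 169.4 = -1.2
T=85: Ĉ = 1.4 + 2.1·85 = 179.9; e = 181.9 − 179.9 = 2
Signs: + + − − +
Runs: +×2, −×2, +×1 → 3

3 runs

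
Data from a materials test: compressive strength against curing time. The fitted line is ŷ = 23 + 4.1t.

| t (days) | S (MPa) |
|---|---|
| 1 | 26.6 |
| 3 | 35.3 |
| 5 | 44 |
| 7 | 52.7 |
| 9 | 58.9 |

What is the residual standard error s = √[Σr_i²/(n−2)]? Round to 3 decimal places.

t=1: ŷ = 23 + 4.1·1 = 27.1; r = 26.6 − 27.1 = -0.5
t=3: ŷ = 23 + 4.1·3 = 35.3; r = 35.3 − 35.3 = 0
t=5: ŷ = 23 + 4.1·5 = 43.5; r = 44 − 43.5 = 0.5
t=7: ŷ = 23 + 4.1·7 = 51.7; r = 52.7 − 51.7 = 1
t=9: ŷ = 23 + 4.1·9 = 59.9; r = 58.9 − 59.9 = -1
SSE = 0.25 + 0 + 0.25 + 1 + 1 = 2.5
s = √(2.5/3) = √0.833333 ≈ 0.913

s = 0.913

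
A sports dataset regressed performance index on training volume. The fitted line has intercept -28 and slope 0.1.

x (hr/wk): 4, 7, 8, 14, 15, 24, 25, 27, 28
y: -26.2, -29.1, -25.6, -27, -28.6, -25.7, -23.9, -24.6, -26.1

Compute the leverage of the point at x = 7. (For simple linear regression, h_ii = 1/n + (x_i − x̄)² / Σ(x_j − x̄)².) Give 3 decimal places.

h = 0.251

x̄ = (4 + 7 + 8 + 14 + 15 + 24 + 25 + 27 + 28)/9 = 16.8889
Σ(x − x̄)² = 166.123 + 97.7901 + 79.0123 + 8.34568 + 3.5679 + 50.5679 + 65.7901 + 102.235 + 123.457 = 696.889
h = 1/9 + (-9.88889)²/696.889 = 0.111111 + 0.140324 = 0.251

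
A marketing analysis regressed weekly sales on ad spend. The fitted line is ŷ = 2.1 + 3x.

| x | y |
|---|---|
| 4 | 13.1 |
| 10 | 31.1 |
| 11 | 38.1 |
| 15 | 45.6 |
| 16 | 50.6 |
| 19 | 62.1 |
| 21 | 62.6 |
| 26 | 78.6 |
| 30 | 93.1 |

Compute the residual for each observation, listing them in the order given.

x=4: ŷ = 2.1 + 3·4 = 14.1; e = 13.1 − 14.1 = -1
x=10: ŷ = 2.1 + 3·10 = 32.1; e = 31.1 − 32.1 = -1
x=11: ŷ = 2.1 + 3·11 = 35.1; e = 38.1 − 35.1 = 3
x=15: ŷ = 2.1 + 3·15 = 47.1; e = 45.6 − 47.1 = -1.5
x=16: ŷ = 2.1 + 3·16 = 50.1; e = 50.6 − 50.1 = 0.5
x=19: ŷ = 2.1 + 3·19 = 59.1; e = 62.1 − 59.1 = 3
x=21: ŷ = 2.1 + 3·21 = 65.1; e = 62.6 − 65.1 = -2.5
x=26: ŷ = 2.1 + 3·26 = 80.1; e = 78.6 − 80.1 = -1.5
x=30: ŷ = 2.1 + 3·30 = 92.1; e = 93.1 − 92.1 = 1

-1, -1, 3, -1.5, 0.5, 3, -2.5, -1.5, 1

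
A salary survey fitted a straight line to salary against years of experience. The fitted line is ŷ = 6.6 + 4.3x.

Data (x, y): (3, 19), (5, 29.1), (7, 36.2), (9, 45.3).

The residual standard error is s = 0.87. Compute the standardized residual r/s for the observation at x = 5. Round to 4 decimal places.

1.1494

ŷ = 6.6 + 4.3·5 = 28.1
r = 29.1 − 28.1 = 1
r/s = 1 / 0.87 = 1.1494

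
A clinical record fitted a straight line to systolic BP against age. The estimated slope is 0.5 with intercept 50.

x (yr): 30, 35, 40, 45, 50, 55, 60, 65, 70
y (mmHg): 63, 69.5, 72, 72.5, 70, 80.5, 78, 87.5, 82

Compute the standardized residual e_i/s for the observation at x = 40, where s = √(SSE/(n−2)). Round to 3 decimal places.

x=30: ŷ = 50 + 0.5·30 = 65; e = 63 − 65 = -2
x=35: ŷ = 50 + 0.5·35 = 67.5; e = 69.5 − 67.5 = 2
x=40: ŷ = 50 + 0.5·40 = 70; e = 72 − 70 = 2
x=45: ŷ = 50 + 0.5·45 = 72.5; e = 72.5 − 72.5 = 0
x=50: ŷ = 50 + 0.5·50 = 75; e = 70 − 75 = -5
x=55: ŷ = 50 + 0.5·55 = 77.5; e = 80.5 − 77.5 = 3
x=60: ŷ = 50 + 0.5·60 = 80; e = 78 − 80 = -2
x=65: ŷ = 50 + 0.5·65 = 82.5; e = 87.5 − 82.5 = 5
x=70: ŷ = 50 + 0.5·70 = 85; e = 82 − 85 = -3
SSE = 4 + 4 + 4 + 0 + 25 + 9 + 4 + 25 + 9 = 84
s = √(84/7) = 3.4641
e/s = 2 / 3.4641 = 0.577

0.577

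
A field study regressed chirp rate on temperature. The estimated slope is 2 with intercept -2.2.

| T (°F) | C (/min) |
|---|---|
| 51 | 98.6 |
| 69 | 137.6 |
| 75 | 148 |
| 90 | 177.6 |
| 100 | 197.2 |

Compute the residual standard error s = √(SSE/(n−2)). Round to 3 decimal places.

s = 1.306

T=51: ŷ = -2.2 + 2·51 = 99.8; r = 98.6 − 99.8 = -1.2
T=69: ŷ = -2.2 + 2·69 = 135.8; r = 137.6 − 135.8 = 1.8
T=75: ŷ = -2.2 + 2·75 = 147.8; r = 148 − 147.8 = 0.2
T=90: ŷ = -2.2 + 2·90 = 177.8; r = 177.6 − 177.8 = -0.2
T=100: ŷ = -2.2 + 2·100 = 197.8; r = 197.2 − 197.8 = -0.6
SSE = 1.44 + 3.24 + 0.04 + 0.04 + 0.36 = 5.12
s = √(5.12/3) = √1.70667 ≈ 1.306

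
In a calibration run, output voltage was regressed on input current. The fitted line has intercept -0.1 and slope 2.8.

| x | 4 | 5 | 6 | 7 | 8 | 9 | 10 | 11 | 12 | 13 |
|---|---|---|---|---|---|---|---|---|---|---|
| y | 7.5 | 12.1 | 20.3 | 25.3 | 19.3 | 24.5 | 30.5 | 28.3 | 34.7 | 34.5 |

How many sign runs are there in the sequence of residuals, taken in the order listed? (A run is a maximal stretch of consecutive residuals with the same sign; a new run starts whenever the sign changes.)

x=4: ŷ = -0.1 + 2.8·4 = 11.1; e = 7.5 − 11.1 = -3.6
x=5: ŷ = -0.1 + 2.8·5 = 13.9; e = 12.1 − 13.9 = -1.8
x=6: ŷ = -0.1 + 2.8·6 = 16.7; e = 20.3 − 16.7 = 3.6
x=7: ŷ = -0.1 + 2.8·7 = 19.5; e = 25.3 − 19.5 = 5.8
x=8: ŷ = -0.1 + 2.8·8 = 22.3; e = 19.3 − 22.3 = -3
x=9: ŷ = -0.1 + 2.8·9 = 25.1; e = 24.5 − 25.1 = -0.6
x=10: ŷ = -0.1 + 2.8·10 = 27.9; e = 30.5 − 27.9 = 2.6
x=11: ŷ = -0.1 + 2.8·11 = 30.7; e = 28.3 − 30.7 = -2.4
x=12: ŷ = -0.1 + 2.8·12 = 33.5; e = 34.7 − 33.5 = 1.2
x=13: ŷ = -0.1 + 2.8·13 = 36.3; e = 34.5 − 36.3 = -1.8
Signs: − − + + − − + − + −
Runs: −×2, +×2, −×2, +×1, −×1, +×1, −×1 → 7

7 runs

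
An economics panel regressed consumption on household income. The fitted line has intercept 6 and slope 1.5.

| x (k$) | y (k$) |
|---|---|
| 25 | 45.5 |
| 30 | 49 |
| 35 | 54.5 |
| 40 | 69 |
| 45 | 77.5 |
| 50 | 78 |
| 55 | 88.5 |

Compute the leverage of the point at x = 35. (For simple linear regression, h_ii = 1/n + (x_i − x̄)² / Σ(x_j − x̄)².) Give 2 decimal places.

x̄ = (25 + 30 + 35 + 40 + 45 + 50 + 55)/7 = 40
Σ(x − x̄)² = 225 + 100 + 25 + 0 + 25 + 100 + 225 = 700
h = 1/7 + (-5)²/700 = 0.142857 + 0.0357143 = 0.18

h = 0.18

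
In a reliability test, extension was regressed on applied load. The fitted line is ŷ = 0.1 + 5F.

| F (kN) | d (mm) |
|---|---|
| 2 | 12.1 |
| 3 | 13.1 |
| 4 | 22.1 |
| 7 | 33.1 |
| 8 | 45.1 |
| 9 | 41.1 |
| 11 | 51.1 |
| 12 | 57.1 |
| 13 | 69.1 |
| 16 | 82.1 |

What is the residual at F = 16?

ŷ = 0.1 + 5·16 = 80.1
r = 82.1 − 80.1 = 2

r = 2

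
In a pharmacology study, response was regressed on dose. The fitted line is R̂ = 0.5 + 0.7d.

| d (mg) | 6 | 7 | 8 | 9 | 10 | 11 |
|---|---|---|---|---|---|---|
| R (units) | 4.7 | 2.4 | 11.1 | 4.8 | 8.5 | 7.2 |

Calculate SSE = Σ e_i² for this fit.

d=6: R̂ = 0.5 + 0.7·6 = 4.7; e = 4.7 − 4.7 = 0
d=7: R̂ = 0.5 + 0.7·7 = 5.4; e = 2.4 − 5.4 = -3
d=8: R̂ = 0.5 + 0.7·8 = 6.1; e = 11.1 − 6.1 = 5
d=9: R̂ = 0.5 + 0.7·9 = 6.8; e = 4.8 − 6.8 = -2
d=10: R̂ = 0.5 + 0.7·10 = 7.5; e = 8.5 − 7.5 = 1
d=11: R̂ = 0.5 + 0.7·11 = 8.2; e = 7.2 − 8.2 = -1
SSE = 0 + 9 + 25 + 4 + 1 + 1 = 40

SSE = 40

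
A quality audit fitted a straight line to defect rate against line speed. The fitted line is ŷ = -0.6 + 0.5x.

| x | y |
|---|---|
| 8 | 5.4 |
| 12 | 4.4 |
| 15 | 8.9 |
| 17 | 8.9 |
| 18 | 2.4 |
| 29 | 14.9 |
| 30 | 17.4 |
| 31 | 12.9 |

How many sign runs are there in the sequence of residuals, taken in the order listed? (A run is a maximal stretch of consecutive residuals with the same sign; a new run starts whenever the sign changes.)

x=8: ŷ = -0.6 + 0.5·8 = 3.4; r = 5.4 − 3.4 = 2
x=12: ŷ = -0.6 + 0.5·12 = 5.4; r = 4.4 − 5.4 = -1
x=15: ŷ = -0.6 + 0.5·15 = 6.9; r = 8.9 − 6.9 = 2
x=17: ŷ = -0.6 + 0.5·17 = 7.9; r = 8.9 − 7.9 = 1
x=18: ŷ = -0.6 + 0.5·18 = 8.4; r = 2.4 − 8.4 = -6
x=29: ŷ = -0.6 + 0.5·29 = 13.9; r = 14.9 − 13.9 = 1
x=30: ŷ = -0.6 + 0.5·30 = 14.4; r = 17.4 − 14.4 = 3
x=31: ŷ = -0.6 + 0.5·31 = 14.9; r = 12.9 − 14.9 = -2
Signs: + − + + − + + −
Runs: +×1, −×1, +×2, −×1, +×2, −×1 → 6

6 runs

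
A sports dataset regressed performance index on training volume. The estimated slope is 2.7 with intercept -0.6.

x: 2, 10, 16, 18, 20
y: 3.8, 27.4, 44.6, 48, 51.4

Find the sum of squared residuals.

x=2: ŷ = -0.6 + 2.7·2 = 4.8; r = 3.8 − 4.8 = -1
x=10: ŷ = -0.6 + 2.7·10 = 26.4; r = 27.4 − 26.4 = 1
x=16: ŷ = -0.6 + 2.7·16 = 42.6; r = 44.6 − 42.6 = 2
x=18: ŷ = -0.6 + 2.7·18 = 48; r = 48 − 48 = 0
x=20: ŷ = -0.6 + 2.7·20 = 53.4; r = 51.4 − 53.4 = -2
SSE = 1 + 1 + 4 + 0 + 4 = 10

SSE = 10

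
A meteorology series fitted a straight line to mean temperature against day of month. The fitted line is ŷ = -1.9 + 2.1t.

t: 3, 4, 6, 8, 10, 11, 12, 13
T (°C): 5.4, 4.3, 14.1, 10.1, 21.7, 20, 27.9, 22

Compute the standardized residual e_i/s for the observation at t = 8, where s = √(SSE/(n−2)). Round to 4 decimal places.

-1.3035

t=3: ŷ = -1.9 + 2.1·3 = 4.4; e = 5.4 − 4.4 = 1
t=4: ŷ = -1.9 + 2.1·4 = 6.5; e = 4.3 − 6.5 = -2.2
t=6: ŷ = -1.9 + 2.1·6 = 10.7; e = 14.1 − 10.7 = 3.4
t=8: ŷ = -1.9 + 2.1·8 = 14.9; e = 10.1 − 14.9 = -4.8
t=10: ŷ = -1.9 + 2.1·10 = 19.1; e = 21.7 − 19.1 = 2.6
t=11: ŷ = -1.9 + 2.1·11 = 21.2; e = 20 − 21.2 = -1.2
t=12: ŷ = -1.9 + 2.1·12 = 23.3; e = 27.9 − 23.3 = 4.6
t=13: ŷ = -1.9 + 2.1·13 = 25.4; e = 22 − 25.4 = -3.4
SSE = 1 + 4.84 + 11.56 + 23.04 + 6.76 + 1.44 + 21.16 + 11.56 = 81.36
s = √(81.36/6) = 3.68239
e/s = -4.8 / 3.68239 = -1.3035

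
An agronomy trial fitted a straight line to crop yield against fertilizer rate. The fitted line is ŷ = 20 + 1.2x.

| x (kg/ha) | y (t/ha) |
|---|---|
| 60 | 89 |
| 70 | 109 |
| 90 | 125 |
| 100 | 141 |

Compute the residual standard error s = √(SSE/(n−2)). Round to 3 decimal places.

s = 4.690

x=60: ŷ = 20 + 1.2·60 = 92; e = 89 − 92 = -3
x=70: ŷ = 20 + 1.2·70 = 104; e = 109 − 104 = 5
x=90: ŷ = 20 + 1.2·90 = 128; e = 125 − 128 = -3
x=100: ŷ = 20 + 1.2·100 = 140; e = 141 − 140 = 1
SSE = 9 + 25 + 9 + 1 = 44
s = √(44/2) = √22 ≈ 4.690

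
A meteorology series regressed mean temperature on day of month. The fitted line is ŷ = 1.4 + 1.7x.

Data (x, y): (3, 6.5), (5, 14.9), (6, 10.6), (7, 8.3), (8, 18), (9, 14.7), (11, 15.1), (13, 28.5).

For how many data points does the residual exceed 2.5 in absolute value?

5

x=3: ŷ = 1.4 + 1.7·3 = 6.5; r = 6.5 − 6.5 = 0
x=5: ŷ = 1.4 + 1.7·5 = 9.9; r = 14.9 − 9.9 = 5
x=6: ŷ = 1.4 + 1.7·6 = 11.6; r = 10.6 − 11.6 = -1
x=7: ŷ = 1.4 + 1.7·7 = 13.3; r = 8.3 − 13.3 = -5
x=8: ŷ = 1.4 + 1.7·8 = 15; r = 18 − 15 = 3
x=9: ŷ = 1.4 + 1.7·9 = 16.7; r = 14.7 − 16.7 = -2
x=11: ŷ = 1.4 + 1.7·11 = 20.1; r = 15.1 − 20.1 = -5
x=13: ŷ = 1.4 + 1.7·13 = 23.5; r = 28.5 − 23.5 = 5
|r| > 2.5: x=5 (|r|=5), x=7 (|r|=5), x=8 (|r|=3), x=11 (|r|=5), x=13 (|r|=5) → 5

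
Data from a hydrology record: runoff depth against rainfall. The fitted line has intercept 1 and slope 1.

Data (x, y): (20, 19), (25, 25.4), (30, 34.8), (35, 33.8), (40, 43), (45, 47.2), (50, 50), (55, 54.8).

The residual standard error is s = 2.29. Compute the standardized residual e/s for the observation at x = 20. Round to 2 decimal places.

-0.87

ŷ = 1 + 20 = 21
e = 19 − 21 = -2
e/s = -2 / 2.29 = -0.87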